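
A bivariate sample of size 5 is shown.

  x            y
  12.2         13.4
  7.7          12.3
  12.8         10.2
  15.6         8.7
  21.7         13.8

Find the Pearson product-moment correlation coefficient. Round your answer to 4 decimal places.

n = 5, Σx = 70, Σy = 58.4, Σx² = 1086.22, Σy² = 701.02, Σxy = 823.93
nΣxy − ΣxΣy = 4119.65 − 4088 = 31.65
nΣx² − (Σx)² = 5431.1 − 4900 = 531.1; nΣy² − (Σy)² = 3505.1 − 3410.56 = 94.54
r = 31.65 / √(531.1 × 94.54) = 31.65 / 224.0763 ≈ 0.1412

0.1412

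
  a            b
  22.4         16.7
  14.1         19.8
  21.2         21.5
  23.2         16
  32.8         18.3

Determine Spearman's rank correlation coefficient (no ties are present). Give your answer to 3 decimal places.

-0.600

Rank a: 3, 1, 2, 4, 5
Rank b: 2, 4, 5, 1, 3
d = rank(a) − rank(b): 1, -3, -3, 3, 2; Σd² = 32
ρ = 1 − 6Σd² / [n(n²−1)] = 1 − 6×32 / (5×24) = 1 − 192/120 ≈ -0.600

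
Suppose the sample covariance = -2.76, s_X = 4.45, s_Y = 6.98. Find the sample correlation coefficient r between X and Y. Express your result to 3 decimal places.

r = Cov(X,Y) / (s_X · s_Y) = -2.76 / (4.45 × 6.98)
  = -2.76 / 31.0610 ≈ -0.089

-0.089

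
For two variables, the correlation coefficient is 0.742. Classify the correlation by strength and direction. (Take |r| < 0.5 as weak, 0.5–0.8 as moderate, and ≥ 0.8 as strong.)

moderate positive

r = 0.742 > 0 so the relationship is positive.
|r| = 0.742, which falls in the moderate range.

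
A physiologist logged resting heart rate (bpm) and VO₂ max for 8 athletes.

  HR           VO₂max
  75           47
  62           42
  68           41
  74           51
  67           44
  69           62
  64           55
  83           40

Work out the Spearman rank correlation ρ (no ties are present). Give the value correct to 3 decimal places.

-0.143

Rank HR: 7, 1, 4, 6, 3, 5, 2, 8
Rank VO₂max: 5, 3, 2, 6, 4, 8, 7, 1
d = rank(HR) − rank(VO₂max): 2, -2, 2, 0, -1, -3, -5, 7; Σd² = 96
ρ = 1 − 6Σd² / [n(n²−1)] = 1 − 6×96 / (8×63) = 1 − 576/504 ≈ -0.143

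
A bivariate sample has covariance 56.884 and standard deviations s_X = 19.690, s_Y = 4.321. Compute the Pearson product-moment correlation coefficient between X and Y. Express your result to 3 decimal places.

0.669

r = Cov(X,Y) / (s_X · s_Y) = 56.884 / (19.690 × 4.321)
  = 56.884 / 85.0805 ≈ 0.669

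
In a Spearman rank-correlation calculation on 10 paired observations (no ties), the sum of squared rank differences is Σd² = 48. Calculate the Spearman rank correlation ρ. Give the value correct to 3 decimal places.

0.709

ρ = 1 − 6Σd² / [n(n²−1)] = 1 − 6×48 / (10×99)
  = 1 − 288/990 = 1 − 0.2909 ≈ 0.709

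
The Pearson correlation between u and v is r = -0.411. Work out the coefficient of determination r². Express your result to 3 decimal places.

0.169

r² = (-0.411)² = 0.169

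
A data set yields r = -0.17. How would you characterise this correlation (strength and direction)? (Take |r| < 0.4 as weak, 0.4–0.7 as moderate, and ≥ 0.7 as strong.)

weak negative

r = -0.17 < 0 so the relationship is negative.
|r| = 0.17, which falls in the weak range.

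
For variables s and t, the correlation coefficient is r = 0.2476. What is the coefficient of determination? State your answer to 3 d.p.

0.061

r² = (0.2476)² = 0.061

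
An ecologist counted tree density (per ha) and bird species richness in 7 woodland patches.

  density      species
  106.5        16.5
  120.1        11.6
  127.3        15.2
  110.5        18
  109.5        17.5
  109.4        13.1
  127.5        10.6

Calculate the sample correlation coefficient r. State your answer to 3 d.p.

-0.618

n = 7, Σx = 810.8, Σy = 102.5, Σx² = 94396.66, Σy² = 1552.07, Σxy = 11775.26
nΣxy − ΣxΣy = 82426.82 − 83107 = -680.18
nΣx² − (Σx)² = 660776.62 − 657396.64 = 3379.98; nΣy² − (Σy)² = 10864.49 − 10506.25 = 358.24
r = -680.18 / √(3379.98 × 358.24) = -680.18 / 1100.3836 ≈ -0.618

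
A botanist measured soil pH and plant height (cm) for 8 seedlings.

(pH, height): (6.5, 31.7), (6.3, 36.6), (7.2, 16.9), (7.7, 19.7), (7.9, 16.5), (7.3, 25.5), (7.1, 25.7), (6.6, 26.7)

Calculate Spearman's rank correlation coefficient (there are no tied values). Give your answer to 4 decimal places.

Rank pH: 2, 1, 5, 7, 8, 6, 4, 3
Rank height: 7, 8, 2, 3, 1, 4, 5, 6
d = rank(pH) − rank(height): -5, -7, 3, 4, 7, 2, -1, -3; Σd² = 162
ρ = 1 − 6Σd² / [n(n²−1)] = 1 − 6×162 / (8×63) = 1 − 972/504 ≈ -0.9286

-0.9286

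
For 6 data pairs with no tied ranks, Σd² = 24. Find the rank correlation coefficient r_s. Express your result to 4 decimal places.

ρ = 1 − 6Σd² / [n(n²−1)] = 1 − 6×24 / (6×35)
  = 1 − 144/210 = 1 − 0.68571 ≈ 0.3143

0.3143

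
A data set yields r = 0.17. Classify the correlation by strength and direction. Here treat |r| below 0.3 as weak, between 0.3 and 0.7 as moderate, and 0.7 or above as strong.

r = 0.17 > 0 so the relationship is positive.
|r| = 0.17, which falls in the weak range.

weak positive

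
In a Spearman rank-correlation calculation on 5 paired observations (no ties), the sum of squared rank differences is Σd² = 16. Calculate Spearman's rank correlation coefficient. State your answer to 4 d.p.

0.2000

ρ = 1 − 6Σd² / [n(n²−1)] = 1 − 6×16 / (5×24)
  = 1 − 96/120 = 1 − 0.80000 ≈ 0.2000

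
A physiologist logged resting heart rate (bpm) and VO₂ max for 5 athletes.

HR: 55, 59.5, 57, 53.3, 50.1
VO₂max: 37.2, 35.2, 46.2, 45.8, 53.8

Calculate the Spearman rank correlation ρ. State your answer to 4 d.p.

-0.7000

Rank HR: 3, 5, 4, 2, 1
Rank VO₂max: 2, 1, 4, 3, 5
d = rank(HR) − rank(VO₂max): 1, 4, 0, -1, -4; Σd² = 34
ρ = 1 − 6Σd² / [n(n²−1)] = 1 − 6×34 / (5×24) = 1 − 204/120 ≈ -0.7000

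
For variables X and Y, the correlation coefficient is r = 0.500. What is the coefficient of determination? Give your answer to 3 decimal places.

r² = (0.500)² = 0.250

0.250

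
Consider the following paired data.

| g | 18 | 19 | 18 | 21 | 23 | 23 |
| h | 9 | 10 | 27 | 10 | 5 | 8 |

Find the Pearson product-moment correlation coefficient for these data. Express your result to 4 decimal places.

-0.6128

n = 6, Σg = 122, Σh = 69, Σg² = 2508, Σh² = 1099, Σgh = 1347
nΣgh − ΣgΣh = 8082 − 8418 = -336
nΣg² − (Σg)² = 15048 − 14884 = 164; nΣh² − (Σh)² = 6594 − 4761 = 1833
r = -336 / √(164 × 1833) = -336 / 548.2809 ≈ -0.6128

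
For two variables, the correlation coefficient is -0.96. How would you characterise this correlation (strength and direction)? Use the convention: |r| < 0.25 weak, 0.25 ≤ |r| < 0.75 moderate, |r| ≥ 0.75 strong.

strong negative

r = -0.96 < 0 so the relationship is negative.
|r| = 0.96, which falls in the strong range.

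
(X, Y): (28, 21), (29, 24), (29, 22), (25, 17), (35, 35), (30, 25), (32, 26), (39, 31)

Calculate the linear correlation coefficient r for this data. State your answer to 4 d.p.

n = 8, ΣX = 247, ΣY = 201, ΣX² = 7761, ΣY² = 5277, ΣXY = 6363
nΣXY − ΣXΣY = 50904 − 49647 = 1257
nΣX² − (ΣX)² = 62088 − 61009 = 1079; nΣY² − (ΣY)² = 42216 − 40401 = 1815
r = 1257 / √(1079 × 1815) = 1257 / 1399.4231 ≈ 0.8982

0.8982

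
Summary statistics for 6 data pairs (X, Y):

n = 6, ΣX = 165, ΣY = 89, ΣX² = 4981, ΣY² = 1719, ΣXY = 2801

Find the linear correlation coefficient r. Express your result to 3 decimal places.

0.841

r = (nΣXY − ΣXΣY) / √[(nΣX² − (ΣX)²)(nΣY² − (ΣY)²)]
Numerator: 6×2801 − 165×89 = 2121
Denominator: √[(29886 − 27225)(10314 − 7921)] = √[2661 × 2393] = 2523.4447
r = 2121 / 2523.4447 ≈ 0.841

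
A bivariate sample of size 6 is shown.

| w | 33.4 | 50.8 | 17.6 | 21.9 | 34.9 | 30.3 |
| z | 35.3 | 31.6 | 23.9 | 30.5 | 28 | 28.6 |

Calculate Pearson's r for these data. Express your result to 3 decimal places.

0.521

n = 6, Σw = 188.9, Σz = 177.9, Σw² = 6621.67, Σz² = 5348.07, Σwz = 5716.67
nΣwz − ΣwΣz = 34300.02 − 33605.31 = 694.71
nΣw² − (Σw)² = 39730.02 − 35683.21 = 4046.81; nΣz² − (Σz)² = 32088.42 − 31648.41 = 440.01
r = 694.71 / √(4046.81 × 440.01) = 694.71 / 1334.4051 ≈ 0.521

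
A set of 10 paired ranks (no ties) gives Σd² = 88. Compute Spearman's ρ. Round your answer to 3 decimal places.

ρ = 1 − 6Σd² / [n(n²−1)] = 1 − 6×88 / (10×99)
  = 1 − 528/990 = 1 − 0.5333 ≈ 0.467

0.467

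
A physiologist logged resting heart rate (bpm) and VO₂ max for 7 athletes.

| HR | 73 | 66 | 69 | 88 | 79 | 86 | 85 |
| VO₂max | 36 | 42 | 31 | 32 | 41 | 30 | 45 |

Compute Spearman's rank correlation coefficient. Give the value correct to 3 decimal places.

-0.286

Rank HR: 3, 1, 2, 7, 4, 6, 5
Rank VO₂max: 4, 6, 2, 3, 5, 1, 7
d = rank(HR) − rank(VO₂max): -1, -5, 0, 4, -1, 5, -2; Σd² = 72
ρ = 1 − 6Σd² / [n(n²−1)] = 1 − 6×72 / (7×48) = 1 − 432/336 ≈ -0.286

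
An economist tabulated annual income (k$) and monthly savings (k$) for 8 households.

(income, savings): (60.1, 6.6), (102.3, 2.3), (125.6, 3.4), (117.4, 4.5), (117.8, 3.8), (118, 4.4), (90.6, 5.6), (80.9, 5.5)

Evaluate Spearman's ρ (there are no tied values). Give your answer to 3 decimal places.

-0.714

Rank income: 1, 4, 8, 5, 6, 7, 3, 2
Rank savings: 8, 1, 2, 5, 3, 4, 7, 6
d = rank(income) − rank(savings): -7, 3, 6, 0, 3, 3, -4, -4; Σd² = 144
ρ = 1 − 6Σd² / [n(n²−1)] = 1 − 6×144 / (8×63) = 1 − 864/504 ≈ -0.714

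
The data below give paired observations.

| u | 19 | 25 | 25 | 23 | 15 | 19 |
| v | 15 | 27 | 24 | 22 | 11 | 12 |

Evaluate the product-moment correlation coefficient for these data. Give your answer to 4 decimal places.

0.9530

n = 6, Σu = 126, Σv = 111, Σu² = 2726, Σv² = 2279, Σuv = 2459
nΣuv − ΣuΣv = 14754 − 13986 = 768
nΣu² − (Σu)² = 16356 − 15876 = 480; nΣv² − (Σv)² = 13674 − 12321 = 1353
r = 768 / √(480 × 1353) = 768 / 805.8784 ≈ 0.9530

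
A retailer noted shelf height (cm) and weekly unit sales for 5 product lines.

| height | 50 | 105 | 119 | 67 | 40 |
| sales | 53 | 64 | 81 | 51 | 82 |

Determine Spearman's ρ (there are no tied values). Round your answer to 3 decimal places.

-0.100

Rank height: 2, 4, 5, 3, 1
Rank sales: 2, 3, 4, 1, 5
d = rank(height) − rank(sales): 0, 1, 1, 2, -4; Σd² = 22
ρ = 1 − 6Σd² / [n(n²−1)] = 1 − 6×22 / (5×24) = 1 − 132/120 ≈ -0.100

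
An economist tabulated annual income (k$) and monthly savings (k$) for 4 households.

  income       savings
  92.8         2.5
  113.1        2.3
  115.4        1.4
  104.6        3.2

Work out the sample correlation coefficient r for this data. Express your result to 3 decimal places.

-0.547

n = 4, Σx = 425.9, Σy = 9.4, Σx² = 45661.77, Σy² = 23.74, Σxy = 988.41
nΣxy − ΣxΣy = 3953.64 − 4003.46 = -49.82
nΣx² − (Σx)² = 182647.08 − 181390.81 = 1256.27; nΣy² − (Σy)² = 94.96 − 88.36 = 6.6
r = -49.82 / √(1256.27 × 6.6) = -49.82 / 91.0570 ≈ -0.547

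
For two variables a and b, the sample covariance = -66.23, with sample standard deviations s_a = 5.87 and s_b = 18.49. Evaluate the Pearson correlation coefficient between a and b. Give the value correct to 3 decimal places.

r = Cov(a,b) / (s_a · s_b) = -66.23 / (5.87 × 18.49)
  = -66.23 / 108.5363 ≈ -0.610

-0.610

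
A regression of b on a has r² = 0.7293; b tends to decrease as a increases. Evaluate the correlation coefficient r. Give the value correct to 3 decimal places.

|r| = √0.7293 = 0.854
The association is negative, so r = −0.854.

-0.854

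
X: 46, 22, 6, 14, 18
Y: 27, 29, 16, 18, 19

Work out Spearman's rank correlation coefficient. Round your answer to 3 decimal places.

Rank X: 5, 4, 1, 2, 3
Rank Y: 4, 5, 1, 2, 3
d = rank(X) − rank(Y): 1, -1, 0, 0, 0; Σd² = 2
ρ = 1 − 6Σd² / [n(n²−1)] = 1 − 6×2 / (5×24) = 1 − 12/120 ≈ 0.900

0.900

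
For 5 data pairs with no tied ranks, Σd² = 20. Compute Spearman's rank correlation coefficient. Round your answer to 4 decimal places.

ρ = 1 − 6Σd² / [n(n²−1)] = 1 − 6×20 / (5×24)
  = 1 − 120/120 = 1 − 1.00000 ≈ 0.0000

0.0000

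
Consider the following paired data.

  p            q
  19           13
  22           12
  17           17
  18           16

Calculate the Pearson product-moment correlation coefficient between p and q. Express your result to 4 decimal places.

-0.9075

n = 4, Σp = 76, Σq = 58, Σp² = 1458, Σq² = 858, Σpq = 1088
nΣpq − ΣpΣq = 4352 − 4408 = -56
nΣp² − (Σp)² = 5832 − 5776 = 56; nΣq² − (Σq)² = 3432 − 3364 = 68
r = -56 / √(56 × 68) = -56 / 61.7090 ≈ -0.9075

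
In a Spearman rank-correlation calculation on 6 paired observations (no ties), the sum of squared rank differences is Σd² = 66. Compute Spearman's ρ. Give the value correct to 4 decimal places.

ρ = 1 − 6Σd² / [n(n²−1)] = 1 − 6×66 / (6×35)
  = 1 − 396/210 = 1 − 1.88571 ≈ -0.8857

-0.8857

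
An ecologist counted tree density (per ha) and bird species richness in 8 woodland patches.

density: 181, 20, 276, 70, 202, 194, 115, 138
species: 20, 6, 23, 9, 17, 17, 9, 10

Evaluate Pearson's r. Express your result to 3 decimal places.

0.935

n = 8, Σx = 1196, Σy = 111, Σx² = 224946, Σy² = 1805, Σxy = 19865
nΣxy − ΣxΣy = 158920 − 132756 = 26164
nΣx² − (Σx)² = 1799568 − 1430416 = 369152; nΣy² − (Σy)² = 14440 − 12321 = 2119
r = 26164 / √(369152 × 2119) = 26164 / 27968.4302 ≈ 0.935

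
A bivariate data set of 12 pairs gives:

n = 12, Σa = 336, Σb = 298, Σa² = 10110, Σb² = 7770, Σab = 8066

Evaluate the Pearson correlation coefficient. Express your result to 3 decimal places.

r = (nΣab − ΣaΣb) / √[(nΣa² − (Σa)²)(nΣb² − (Σb)²)]
Numerator: 12×8066 − 336×298 = -3336
Denominator: √[(121320 − 112896)(93240 − 88804)] = √[8424 × 4436] = 6113.0078
r = -3336 / 6113.0078 ≈ -0.546

-0.546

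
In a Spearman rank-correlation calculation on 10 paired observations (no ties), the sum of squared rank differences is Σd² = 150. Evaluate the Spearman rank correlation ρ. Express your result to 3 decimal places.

0.091

ρ = 1 − 6Σd² / [n(n²−1)] = 1 − 6×150 / (10×99)
  = 1 − 900/990 = 1 − 0.9091 ≈ 0.091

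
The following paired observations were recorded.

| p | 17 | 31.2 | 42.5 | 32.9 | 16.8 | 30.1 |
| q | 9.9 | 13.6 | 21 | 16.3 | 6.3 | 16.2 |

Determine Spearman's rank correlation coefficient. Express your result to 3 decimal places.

Rank p: 2, 4, 6, 5, 1, 3
Rank q: 2, 3, 6, 5, 1, 4
d = rank(p) − rank(q): 0, 1, 0, 0, 0, -1; Σd² = 2
ρ = 1 − 6Σd² / [n(n²−1)] = 1 − 6×2 / (6×35) = 1 − 12/210 ≈ 0.943

0.943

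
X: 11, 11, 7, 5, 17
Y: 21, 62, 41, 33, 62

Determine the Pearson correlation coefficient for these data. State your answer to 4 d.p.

0.5563

n = 5, ΣX = 51, ΣY = 219, ΣX² = 605, ΣY² = 10899, ΣXY = 2419
nΣXY − ΣXΣY = 12095 − 11169 = 926
nΣX² − (ΣX)² = 3025 − 2601 = 424; nΣY² − (ΣY)² = 54495 − 47961 = 6534
r = 926 / √(424 × 6534) = 926 / 1664.4567 ≈ 0.5563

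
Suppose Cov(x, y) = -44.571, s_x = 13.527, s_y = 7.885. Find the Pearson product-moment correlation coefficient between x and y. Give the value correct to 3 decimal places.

r = Cov(x,y) / (s_x · s_y) = -44.571 / (13.527 × 7.885)
  = -44.571 / 106.6604 ≈ -0.418

-0.418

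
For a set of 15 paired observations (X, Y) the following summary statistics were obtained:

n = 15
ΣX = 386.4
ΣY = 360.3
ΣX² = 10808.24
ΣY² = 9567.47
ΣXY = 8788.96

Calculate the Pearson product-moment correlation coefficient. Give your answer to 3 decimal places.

r = (nΣXY − ΣXΣY) / √[(nΣX² − (ΣX)²)(nΣY² − (ΣY)²)]
Numerator: 15×8788.96 − 386.4×360.3 = -7385.52
Denominator: √[(162123.6 − 149304.96)(143512.05 − 129816.09)] = √[12818.64 × 13695.96] = 13250.0408
r = -7385.52 / 13250.0408 ≈ -0.557

-0.557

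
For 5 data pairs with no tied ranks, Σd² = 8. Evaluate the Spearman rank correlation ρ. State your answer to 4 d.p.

0.6000

ρ = 1 − 6Σd² / [n(n²−1)] = 1 − 6×8 / (5×24)
  = 1 − 48/120 = 1 − 0.40000 ≈ 0.6000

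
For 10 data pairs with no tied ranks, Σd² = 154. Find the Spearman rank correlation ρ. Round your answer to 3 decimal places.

0.067

ρ = 1 − 6Σd² / [n(n²−1)] = 1 − 6×154 / (10×99)
  = 1 − 924/990 = 1 − 0.9333 ≈ 0.067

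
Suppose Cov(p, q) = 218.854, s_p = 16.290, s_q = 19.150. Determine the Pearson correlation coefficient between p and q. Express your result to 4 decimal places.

r = Cov(p,q) / (s_p · s_q) = 218.854 / (16.290 × 19.150)
  = 218.854 / 311.9535 ≈ 0.7016

0.7016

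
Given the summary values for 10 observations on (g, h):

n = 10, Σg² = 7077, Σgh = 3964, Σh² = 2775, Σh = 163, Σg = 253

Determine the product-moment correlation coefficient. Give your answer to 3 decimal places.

-0.566

r = (nΣgh − ΣgΣh) / √[(nΣg² − (Σg)²)(nΣh² − (Σh)²)]
Numerator: 10×3964 − 253×163 = -1599
Denominator: √[(70770 − 64009)(27750 − 26569)] = √[6761 × 1181] = 2825.7284
r = -1599 / 2825.7284 ≈ -0.566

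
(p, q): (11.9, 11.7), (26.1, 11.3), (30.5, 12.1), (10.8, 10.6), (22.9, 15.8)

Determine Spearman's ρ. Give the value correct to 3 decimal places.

Rank p: 2, 4, 5, 1, 3
Rank q: 3, 2, 4, 1, 5
d = rank(p) − rank(q): -1, 2, 1, 0, -2; Σd² = 10
ρ = 1 − 6Σd² / [n(n²−1)] = 1 − 6×10 / (5×24) = 1 − 60/120 ≈ 0.500

0.500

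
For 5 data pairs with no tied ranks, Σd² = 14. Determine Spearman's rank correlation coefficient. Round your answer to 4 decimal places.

0.3000

ρ = 1 − 6Σd² / [n(n²−1)] = 1 − 6×14 / (5×24)
  = 1 − 84/120 = 1 − 0.70000 ≈ 0.3000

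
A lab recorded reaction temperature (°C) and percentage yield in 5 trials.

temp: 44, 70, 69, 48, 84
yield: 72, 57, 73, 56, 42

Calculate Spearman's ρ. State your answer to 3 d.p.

-0.500

Rank temp: 1, 4, 3, 2, 5
Rank yield: 4, 3, 5, 2, 1
d = rank(temp) − rank(yield): -3, 1, -2, 0, 4; Σd² = 30
ρ = 1 − 6Σd² / [n(n²−1)] = 1 − 6×30 / (5×24) = 1 − 180/120 ≈ -0.500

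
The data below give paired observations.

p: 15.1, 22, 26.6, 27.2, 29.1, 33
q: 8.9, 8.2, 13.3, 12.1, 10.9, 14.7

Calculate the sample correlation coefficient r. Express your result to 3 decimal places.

n = 6, Σp = 153, Σq = 68.1, Σp² = 4095.22, Σq² = 804.65, Σpq = 1799.98
nΣpq − ΣpΣq = 10799.88 − 10419.3 = 380.58
nΣp² − (Σp)² = 24571.32 − 23409 = 1162.32; nΣq² − (Σq)² = 4827.9 − 4637.61 = 190.29
r = 380.58 / √(1162.32 × 190.29) = 380.58 / 470.2955 ≈ 0.809

0.809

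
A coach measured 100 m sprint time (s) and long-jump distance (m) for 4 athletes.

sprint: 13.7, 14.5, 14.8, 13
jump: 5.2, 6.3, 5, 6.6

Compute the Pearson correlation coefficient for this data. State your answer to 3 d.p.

-0.522

n = 4, Σx = 56, Σy = 23.1, Σx² = 785.98, Σy² = 135.29, Σxy = 322.39
nΣxy − ΣxΣy = 1289.56 − 1293.6 = -4.04
nΣx² − (Σx)² = 3143.92 − 3136 = 7.92; nΣy² − (Σy)² = 541.16 − 533.61 = 7.55
r = -4.04 / √(7.92 × 7.55) = -4.04 / 7.7328 ≈ -0.522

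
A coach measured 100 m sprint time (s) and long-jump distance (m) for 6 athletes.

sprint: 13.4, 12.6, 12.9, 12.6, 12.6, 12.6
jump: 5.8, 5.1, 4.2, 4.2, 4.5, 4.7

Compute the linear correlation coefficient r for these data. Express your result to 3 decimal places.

n = 6, Σx = 76.7, Σy = 28.5, Σx² = 981.01, Σy² = 137.27, Σxy = 365
nΣxy − ΣxΣy = 2190 − 2185.95 = 4.05
nΣx² − (Σx)² = 5886.06 − 5882.89 = 3.17; nΣy² − (Σy)² = 823.62 − 812.25 = 11.37
r = 4.05 / √(3.17 × 11.37) = 4.05 / 6.0036 ≈ 0.675

0.675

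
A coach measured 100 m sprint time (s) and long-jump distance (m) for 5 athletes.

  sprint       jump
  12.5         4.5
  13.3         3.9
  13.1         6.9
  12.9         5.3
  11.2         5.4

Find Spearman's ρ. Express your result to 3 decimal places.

Rank sprint: 2, 5, 4, 3, 1
Rank jump: 2, 1, 5, 3, 4
d = rank(sprint) − rank(jump): 0, 4, -1, 0, -3; Σd² = 26
ρ = 1 − 6Σd² / [n(n²−1)] = 1 − 6×26 / (5×24) = 1 − 156/120 ≈ -0.300

-0.300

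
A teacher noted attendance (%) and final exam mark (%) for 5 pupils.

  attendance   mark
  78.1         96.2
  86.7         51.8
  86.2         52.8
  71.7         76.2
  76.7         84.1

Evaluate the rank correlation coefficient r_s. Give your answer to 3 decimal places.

-0.600

Rank attendance: 3, 5, 4, 1, 2
Rank mark: 5, 1, 2, 3, 4
d = rank(attendance) − rank(mark): -2, 4, 2, -2, -2; Σd² = 32
ρ = 1 − 6Σd² / [n(n²−1)] = 1 − 6×32 / (5×24) = 1 − 192/120 ≈ -0.600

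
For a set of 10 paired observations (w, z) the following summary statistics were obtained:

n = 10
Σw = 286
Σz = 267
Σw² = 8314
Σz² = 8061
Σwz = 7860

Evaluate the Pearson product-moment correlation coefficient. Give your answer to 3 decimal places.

r = (nΣwz − ΣwΣz) / √[(nΣw² − (Σw)²)(nΣz² − (Σz)²)]
Numerator: 10×7860 − 286×267 = 2238
Denominator: √[(83140 − 81796)(80610 − 71289)] = √[1344 × 9321] = 3539.4101
r = 2238 / 3539.4101 ≈ 0.632

0.632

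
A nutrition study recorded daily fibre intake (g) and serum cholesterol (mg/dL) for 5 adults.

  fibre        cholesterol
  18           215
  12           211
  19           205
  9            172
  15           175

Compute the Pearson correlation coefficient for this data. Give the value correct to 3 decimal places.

0.560

n = 5, Σx = 73, Σy = 978, Σx² = 1135, Σy² = 192980, Σxy = 14470
nΣxy − ΣxΣy = 72350 − 71394 = 956
nΣx² − (Σx)² = 5675 − 5329 = 346; nΣy² − (Σy)² = 964900 − 956484 = 8416
r = 956 / √(346 × 8416) = 956 / 1706.4396 ≈ 0.560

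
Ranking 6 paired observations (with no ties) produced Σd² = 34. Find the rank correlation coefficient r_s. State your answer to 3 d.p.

0.029

ρ = 1 − 6Σd² / [n(n²−1)] = 1 − 6×34 / (6×35)
  = 1 − 204/210 = 1 − 0.9714 ≈ 0.029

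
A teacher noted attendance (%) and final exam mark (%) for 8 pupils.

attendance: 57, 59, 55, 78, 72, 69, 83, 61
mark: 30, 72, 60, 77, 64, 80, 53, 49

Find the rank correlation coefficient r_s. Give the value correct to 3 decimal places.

Rank attendance: 2, 3, 1, 7, 6, 5, 8, 4
Rank mark: 1, 6, 4, 7, 5, 8, 3, 2
d = rank(attendance) − rank(mark): 1, -3, -3, 0, 1, -3, 5, 2; Σd² = 58
ρ = 1 − 6Σd² / [n(n²−1)] = 1 − 6×58 / (8×63) = 1 − 348/504 ≈ 0.310

0.310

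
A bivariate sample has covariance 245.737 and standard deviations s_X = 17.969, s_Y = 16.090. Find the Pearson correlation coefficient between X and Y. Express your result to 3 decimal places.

r = Cov(X,Y) / (s_X · s_Y) = 245.737 / (17.969 × 16.090)
  = 245.737 / 289.1212 ≈ 0.850

0.850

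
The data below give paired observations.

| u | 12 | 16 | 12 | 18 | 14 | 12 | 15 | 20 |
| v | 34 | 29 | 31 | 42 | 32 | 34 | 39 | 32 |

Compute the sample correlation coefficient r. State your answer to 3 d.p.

n = 8, Σu = 119, Σv = 273, Σu² = 1833, Σv² = 9447, Σuv = 4081
nΣuv − ΣuΣv = 32648 − 32487 = 161
nΣu² − (Σu)² = 14664 − 14161 = 503; nΣv² − (Σv)² = 75576 − 74529 = 1047
r = 161 / √(503 × 1047) = 161 / 725.7004 ≈ 0.222

0.222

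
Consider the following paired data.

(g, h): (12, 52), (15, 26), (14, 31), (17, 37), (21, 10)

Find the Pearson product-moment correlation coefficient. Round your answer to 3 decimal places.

n = 5, Σg = 79, Σh = 156, Σg² = 1295, Σh² = 5810, Σgh = 2287
nΣgh − ΣgΣh = 11435 − 12324 = -889
nΣg² − (Σg)² = 6475 − 6241 = 234; nΣh² − (Σh)² = 29050 − 24336 = 4714
r = -889 / √(234 × 4714) = -889 / 1050.2742 ≈ -0.846

-0.846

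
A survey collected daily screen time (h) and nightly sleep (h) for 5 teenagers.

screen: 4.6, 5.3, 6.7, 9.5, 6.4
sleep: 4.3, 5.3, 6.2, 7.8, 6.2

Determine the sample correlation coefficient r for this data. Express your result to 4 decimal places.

0.9770

n = 5, Σx = 32.5, Σy = 29.8, Σx² = 225.35, Σy² = 184.3, Σxy = 203.19
nΣxy − ΣxΣy = 1015.95 − 968.5 = 47.45
nΣx² − (Σx)² = 1126.75 − 1056.25 = 70.5; nΣy² − (Σy)² = 921.5 − 888.04 = 33.46
r = 47.45 / √(70.5 × 33.46) = 47.45 / 48.5688 ≈ 0.9770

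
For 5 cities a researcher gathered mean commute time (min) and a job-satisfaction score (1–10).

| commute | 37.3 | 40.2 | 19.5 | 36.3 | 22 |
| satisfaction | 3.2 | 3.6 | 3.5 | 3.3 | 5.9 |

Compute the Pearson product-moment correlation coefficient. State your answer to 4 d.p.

-0.5500

n = 5, Σx = 155.3, Σy = 19.5, Σx² = 5189.27, Σy² = 81.15, Σxy = 581.92
nΣxy − ΣxΣy = 2909.6 − 3028.35 = -118.75
nΣx² − (Σx)² = 25946.35 − 24118.09 = 1828.26; nΣy² − (Σy)² = 405.75 − 380.25 = 25.5
r = -118.75 / √(1828.26 × 25.5) = -118.75 / 215.9181 ≈ -0.5500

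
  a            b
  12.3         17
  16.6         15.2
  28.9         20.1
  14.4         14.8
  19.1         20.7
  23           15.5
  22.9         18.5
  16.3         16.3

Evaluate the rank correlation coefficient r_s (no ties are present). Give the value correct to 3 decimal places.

0.429

Rank a: 1, 4, 8, 2, 5, 7, 6, 3
Rank b: 5, 2, 7, 1, 8, 3, 6, 4
d = rank(a) − rank(b): -4, 2, 1, 1, -3, 4, 0, -1; Σd² = 48
ρ = 1 − 6Σd² / [n(n²−1)] = 1 − 6×48 / (8×63) = 1 − 288/504 ≈ 0.429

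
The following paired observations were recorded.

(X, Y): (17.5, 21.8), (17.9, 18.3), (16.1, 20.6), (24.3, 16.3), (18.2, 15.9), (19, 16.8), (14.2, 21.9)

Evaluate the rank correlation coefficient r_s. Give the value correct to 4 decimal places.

-0.8571

Rank X: 3, 4, 2, 7, 5, 6, 1
Rank Y: 6, 4, 5, 2, 1, 3, 7
d = rank(X) − rank(Y): -3, 0, -3, 5, 4, 3, -6; Σd² = 104
ρ = 1 − 6Σd² / [n(n²−1)] = 1 − 6×104 / (7×48) = 1 − 624/336 ≈ -0.8571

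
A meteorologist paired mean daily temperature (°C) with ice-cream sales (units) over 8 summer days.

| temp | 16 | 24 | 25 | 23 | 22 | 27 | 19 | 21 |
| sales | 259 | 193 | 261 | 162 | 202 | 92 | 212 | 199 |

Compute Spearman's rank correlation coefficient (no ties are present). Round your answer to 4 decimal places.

Rank temp: 1, 6, 7, 5, 4, 8, 2, 3
Rank sales: 7, 3, 8, 2, 5, 1, 6, 4
d = rank(temp) − rank(sales): -6, 3, -1, 3, -1, 7, -4, -1; Σd² = 122
ρ = 1 − 6Σd² / [n(n²−1)] = 1 − 6×122 / (8×63) = 1 − 732/504 ≈ -0.4524

-0.4524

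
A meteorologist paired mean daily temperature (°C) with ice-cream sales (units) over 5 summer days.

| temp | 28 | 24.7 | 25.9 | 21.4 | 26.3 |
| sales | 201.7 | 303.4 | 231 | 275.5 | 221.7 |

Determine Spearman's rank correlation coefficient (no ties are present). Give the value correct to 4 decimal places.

-0.9000

Rank temp: 5, 2, 3, 1, 4
Rank sales: 1, 5, 3, 4, 2
d = rank(temp) − rank(sales): 4, -3, 0, -3, 2; Σd² = 38
ρ = 1 − 6Σd² / [n(n²−1)] = 1 − 6×38 / (5×24) = 1 − 228/120 ≈ -0.9000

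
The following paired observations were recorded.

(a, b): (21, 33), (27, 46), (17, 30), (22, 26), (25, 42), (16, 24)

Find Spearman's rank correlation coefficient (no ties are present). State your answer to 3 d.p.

Rank a: 3, 6, 2, 4, 5, 1
Rank b: 4, 6, 3, 2, 5, 1
d = rank(a) − rank(b): -1, 0, -1, 2, 0, 0; Σd² = 6
ρ = 1 − 6Σd² / [n(n²−1)] = 1 − 6×6 / (6×35) = 1 − 36/210 ≈ 0.829

0.829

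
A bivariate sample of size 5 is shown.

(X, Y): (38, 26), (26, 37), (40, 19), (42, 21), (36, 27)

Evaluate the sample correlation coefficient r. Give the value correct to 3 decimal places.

-0.963

n = 5, ΣX = 182, ΣY = 130, ΣX² = 6780, ΣY² = 3576, ΣXY = 4564
nΣXY − ΣXΣY = 22820 − 23660 = -840
nΣX² − (ΣX)² = 33900 − 33124 = 776; nΣY² − (ΣY)² = 17880 − 16900 = 980
r = -840 / √(776 × 980) = -840 / 872.0550 ≈ -0.963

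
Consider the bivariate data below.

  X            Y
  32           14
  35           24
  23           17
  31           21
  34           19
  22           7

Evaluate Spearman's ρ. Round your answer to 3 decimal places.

0.714

Rank X: 4, 6, 2, 3, 5, 1
Rank Y: 2, 6, 3, 5, 4, 1
d = rank(X) − rank(Y): 2, 0, -1, -2, 1, 0; Σd² = 10
ρ = 1 − 6Σd² / [n(n²−1)] = 1 − 6×10 / (6×35) = 1 − 60/210 ≈ 0.714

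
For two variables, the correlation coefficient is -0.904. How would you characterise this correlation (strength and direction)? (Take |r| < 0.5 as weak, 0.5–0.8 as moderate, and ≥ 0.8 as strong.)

strong negative

r = -0.904 < 0 so the relationship is negative.
|r| = 0.904, which falls in the strong range.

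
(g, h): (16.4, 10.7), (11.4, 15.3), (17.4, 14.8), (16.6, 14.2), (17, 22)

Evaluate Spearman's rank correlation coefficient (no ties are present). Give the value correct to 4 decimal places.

Rank g: 2, 1, 5, 3, 4
Rank h: 1, 4, 3, 2, 5
d = rank(g) − rank(h): 1, -3, 2, 1, -1; Σd² = 16
ρ = 1 − 6Σd² / [n(n²−1)] = 1 − 6×16 / (5×24) = 1 − 96/120 ≈ 0.2000

0.2000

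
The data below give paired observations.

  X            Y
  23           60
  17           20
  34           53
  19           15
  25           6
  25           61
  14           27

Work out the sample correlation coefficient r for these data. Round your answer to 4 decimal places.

n = 7, ΣX = 157, ΣY = 242, ΣX² = 3781, ΣY² = 11520, ΣXY = 5860
nΣXY − ΣXΣY = 41020 − 37994 = 3026
nΣX² − (ΣX)² = 26467 − 24649 = 1818; nΣY² − (ΣY)² = 80640 − 58564 = 22076
r = 3026 / √(1818 × 22076) = 3026 / 6335.1534 ≈ 0.4777

0.4777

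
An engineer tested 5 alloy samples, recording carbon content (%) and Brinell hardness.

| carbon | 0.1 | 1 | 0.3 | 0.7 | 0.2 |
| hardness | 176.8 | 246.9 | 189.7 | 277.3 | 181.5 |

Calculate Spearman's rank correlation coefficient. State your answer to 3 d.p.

Rank carbon: 1, 5, 3, 4, 2
Rank hardness: 1, 4, 3, 5, 2
d = rank(carbon) − rank(hardness): 0, 1, 0, -1, 0; Σd² = 2
ρ = 1 − 6Σd² / [n(n²−1)] = 1 − 6×2 / (5×24) = 1 − 12/120 ≈ 0.900

0.900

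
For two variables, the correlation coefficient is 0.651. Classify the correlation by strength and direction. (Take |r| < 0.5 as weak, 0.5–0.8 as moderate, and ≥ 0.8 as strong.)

r = 0.651 > 0 so the relationship is positive.
|r| = 0.651, which falls in the moderate range.

moderate positive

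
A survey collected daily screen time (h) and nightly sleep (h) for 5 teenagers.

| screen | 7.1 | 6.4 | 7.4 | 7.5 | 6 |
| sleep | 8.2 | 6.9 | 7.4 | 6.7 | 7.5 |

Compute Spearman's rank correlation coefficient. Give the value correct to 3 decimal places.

Rank screen: 3, 2, 4, 5, 1
Rank sleep: 5, 2, 3, 1, 4
d = rank(screen) − rank(sleep): -2, 0, 1, 4, -3; Σd² = 30
ρ = 1 − 6Σd² / [n(n²−1)] = 1 − 6×30 / (5×24) = 1 − 180/120 ≈ -0.500

-0.500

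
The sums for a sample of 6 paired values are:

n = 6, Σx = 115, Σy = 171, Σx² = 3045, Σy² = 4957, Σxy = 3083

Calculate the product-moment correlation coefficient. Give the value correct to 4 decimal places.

r = (nΣxy − ΣxΣy) / √[(nΣx² − (Σx)²)(nΣy² − (Σy)²)]
Numerator: 6×3083 − 115×171 = -1167
Denominator: √[(18270 − 13225)(29742 − 29241)] = √[5045 × 501] = 1589.8255
r = -1167 / 1589.8255 ≈ -0.7340

-0.7340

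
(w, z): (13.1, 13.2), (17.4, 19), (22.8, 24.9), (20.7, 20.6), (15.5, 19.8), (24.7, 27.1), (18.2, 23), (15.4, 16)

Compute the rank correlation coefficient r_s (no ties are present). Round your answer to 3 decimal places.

0.952

Rank w: 1, 4, 7, 6, 3, 8, 5, 2
Rank z: 1, 3, 7, 5, 4, 8, 6, 2
d = rank(w) − rank(z): 0, 1, 0, 1, -1, 0, -1, 0; Σd² = 4
ρ = 1 − 6Σd² / [n(n²−1)] = 1 − 6×4 / (8×63) = 1 − 24/504 ≈ 0.952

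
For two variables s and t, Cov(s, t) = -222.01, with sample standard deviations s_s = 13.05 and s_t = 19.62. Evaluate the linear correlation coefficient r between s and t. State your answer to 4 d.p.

r = Cov(s,t) / (s_s · s_t) = -222.01 / (13.05 × 19.62)
  = -222.01 / 256.0410 ≈ -0.8671

-0.8671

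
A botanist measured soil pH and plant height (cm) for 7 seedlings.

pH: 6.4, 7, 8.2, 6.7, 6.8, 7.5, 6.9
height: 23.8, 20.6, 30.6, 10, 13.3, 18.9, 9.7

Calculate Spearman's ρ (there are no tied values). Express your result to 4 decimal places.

0.3214

Rank pH: 1, 5, 7, 2, 3, 6, 4
Rank height: 6, 5, 7, 2, 3, 4, 1
d = rank(pH) − rank(height): -5, 0, 0, 0, 0, 2, 3; Σd² = 38
ρ = 1 − 6Σd² / [n(n²−1)] = 1 − 6×38 / (7×48) = 1 − 228/336 ≈ 0.3214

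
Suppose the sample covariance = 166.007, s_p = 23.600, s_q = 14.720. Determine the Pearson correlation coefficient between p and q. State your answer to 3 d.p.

r = Cov(p,q) / (s_p · s_q) = 166.007 / (23.600 × 14.720)
  = 166.007 / 347.3920 ≈ 0.478

0.478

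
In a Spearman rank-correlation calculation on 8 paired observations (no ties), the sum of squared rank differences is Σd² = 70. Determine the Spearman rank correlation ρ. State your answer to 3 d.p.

ρ = 1 − 6Σd² / [n(n²−1)] = 1 − 6×70 / (8×63)
  = 1 − 420/504 = 1 − 0.8333 ≈ 0.167

0.167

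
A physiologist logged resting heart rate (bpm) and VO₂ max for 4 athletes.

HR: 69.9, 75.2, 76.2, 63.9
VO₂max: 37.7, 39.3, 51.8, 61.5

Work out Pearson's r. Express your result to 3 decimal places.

-0.529

n = 4, Σx = 285.2, Σy = 190.3, Σx² = 20430.7, Σy² = 9431.27, Σxy = 13467.6
nΣxy − ΣxΣy = 53870.4 − 54273.56 = -403.16
nΣx² − (Σx)² = 81722.8 − 81339.04 = 383.76; nΣy² − (Σy)² = 37725.08 − 36214.09 = 1510.99
r = -403.16 / √(383.76 × 1510.99) = -403.16 / 761.4838 ≈ -0.529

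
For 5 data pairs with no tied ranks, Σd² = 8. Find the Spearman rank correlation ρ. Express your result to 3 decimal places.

0.600

ρ = 1 − 6Σd² / [n(n²−1)] = 1 − 6×8 / (5×24)
  = 1 − 48/120 = 1 − 0.4000 ≈ 0.600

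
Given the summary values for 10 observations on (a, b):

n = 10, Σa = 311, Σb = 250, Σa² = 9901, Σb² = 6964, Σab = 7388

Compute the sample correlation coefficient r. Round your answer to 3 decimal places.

-0.957

r = (nΣab − ΣaΣb) / √[(nΣa² − (Σa)²)(nΣb² − (Σb)²)]
Numerator: 10×7388 − 311×250 = -3870
Denominator: √[(99010 − 96721)(69640 − 62500)] = √[2289 × 7140] = 4042.7045
r = -3870 / 4042.7045 ≈ -0.957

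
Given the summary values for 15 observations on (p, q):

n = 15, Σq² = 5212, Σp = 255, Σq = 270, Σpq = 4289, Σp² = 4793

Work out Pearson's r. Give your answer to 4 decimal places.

-0.7497

r = (nΣpq − ΣpΣq) / √[(nΣp² − (Σp)²)(nΣq² − (Σq)²)]
Numerator: 15×4289 − 255×270 = -4515
Denominator: √[(71895 − 65025)(78180 − 72900)] = √[6870 × 5280] = 6022.7568
r = -4515 / 6022.7568 ≈ -0.7497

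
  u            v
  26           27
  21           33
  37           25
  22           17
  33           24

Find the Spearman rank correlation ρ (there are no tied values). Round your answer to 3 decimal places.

Rank u: 3, 1, 5, 2, 4
Rank v: 4, 5, 3, 1, 2
d = rank(u) − rank(v): -1, -4, 2, 1, 2; Σd² = 26
ρ = 1 − 6Σd² / [n(n²−1)] = 1 − 6×26 / (5×24) = 1 − 156/120 ≈ -0.300

-0.300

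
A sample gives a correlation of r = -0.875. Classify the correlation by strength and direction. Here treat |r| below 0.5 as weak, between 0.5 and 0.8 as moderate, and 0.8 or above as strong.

strong negative

r = -0.875 < 0 so the relationship is negative.
|r| = 0.875, which falls in the strong range.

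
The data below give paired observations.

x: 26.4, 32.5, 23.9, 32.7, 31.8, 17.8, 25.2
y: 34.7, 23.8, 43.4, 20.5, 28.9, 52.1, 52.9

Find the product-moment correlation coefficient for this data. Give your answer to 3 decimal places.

-0.896

n = 7, Σx = 190.3, Σy = 256.3, Σx² = 5356.83, Σy² = 10422.37, Σxy = 6576.67
nΣxy − ΣxΣy = 46036.69 − 48773.89 = -2737.2
nΣx² − (Σx)² = 37497.81 − 36214.09 = 1283.72; nΣy² − (Σy)² = 72956.59 − 65689.69 = 7266.9
r = -2737.2 / √(1283.72 × 7266.9) = -2737.2 / 3054.2863 ≈ -0.896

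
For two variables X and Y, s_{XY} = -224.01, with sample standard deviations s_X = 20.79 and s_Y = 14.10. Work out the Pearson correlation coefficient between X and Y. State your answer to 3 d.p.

r = Cov(X,Y) / (s_X · s_Y) = -224.01 / (20.79 × 14.10)
  = -224.01 / 293.1390 ≈ -0.764

-0.764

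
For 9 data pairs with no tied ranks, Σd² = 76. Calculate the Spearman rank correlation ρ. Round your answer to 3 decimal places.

0.367

ρ = 1 − 6Σd² / [n(n²−1)] = 1 − 6×76 / (9×80)
  = 1 − 456/720 = 1 − 0.6333 ≈ 0.367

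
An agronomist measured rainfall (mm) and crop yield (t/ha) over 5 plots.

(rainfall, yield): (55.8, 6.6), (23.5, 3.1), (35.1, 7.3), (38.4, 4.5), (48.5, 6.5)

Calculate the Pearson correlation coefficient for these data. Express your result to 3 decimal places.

n = 5, Σx = 201.3, Σy = 28, Σx² = 8724.71, Σy² = 168.96, Σxy = 1185.41
nΣxy − ΣxΣy = 5927.05 − 5636.4 = 290.65
nΣx² − (Σx)² = 43623.55 − 40521.69 = 3101.86; nΣy² − (Σy)² = 844.8 − 784 = 60.8
r = 290.65 / √(3101.86 × 60.8) = 290.65 / 434.2731 ≈ 0.669

0.669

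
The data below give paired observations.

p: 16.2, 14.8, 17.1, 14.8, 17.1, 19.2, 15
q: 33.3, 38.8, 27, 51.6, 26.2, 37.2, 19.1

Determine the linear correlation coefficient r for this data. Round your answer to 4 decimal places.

-0.1611

n = 7, Σp = 114.2, Σq = 233.2, Σp² = 1878.98, Σq² = 8440.98, Σpq = 3787.84
nΣpq − ΣpΣq = 26514.88 − 26631.44 = -116.56
nΣp² − (Σp)² = 13152.86 − 13041.64 = 111.22; nΣq² − (Σq)² = 59086.86 − 54382.24 = 4704.62
r = -116.56 / √(111.22 × 4704.62) = -116.56 / 723.3587 ≈ -0.1611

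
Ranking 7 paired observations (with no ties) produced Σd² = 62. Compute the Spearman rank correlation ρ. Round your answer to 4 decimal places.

ρ = 1 − 6Σd² / [n(n²−1)] = 1 − 6×62 / (7×48)
  = 1 − 372/336 = 1 − 1.10714 ≈ -0.1071

-0.1071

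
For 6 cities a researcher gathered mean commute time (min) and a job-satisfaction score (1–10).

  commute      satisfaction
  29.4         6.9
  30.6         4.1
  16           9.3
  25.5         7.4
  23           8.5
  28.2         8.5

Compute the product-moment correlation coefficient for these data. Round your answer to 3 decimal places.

n = 6, Σx = 152.7, Σy = 44.7, Σx² = 4031.21, Σy² = 350.17, Σxy = 1101.02
nΣxy − ΣxΣy = 6606.12 − 6825.69 = -219.57
nΣx² − (Σx)² = 24187.26 − 23317.29 = 869.97; nΣy² − (Σy)² = 2101.02 − 1998.09 = 102.93
r = -219.57 / √(869.97 × 102.93) = -219.57 / 299.2424 ≈ -0.734

-0.734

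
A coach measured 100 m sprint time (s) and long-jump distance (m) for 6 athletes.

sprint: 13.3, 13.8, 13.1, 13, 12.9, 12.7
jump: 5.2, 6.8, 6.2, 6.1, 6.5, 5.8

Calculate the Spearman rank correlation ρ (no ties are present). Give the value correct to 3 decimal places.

0.257

Rank sprint: 5, 6, 4, 3, 2, 1
Rank jump: 1, 6, 4, 3, 5, 2
d = rank(sprint) − rank(jump): 4, 0, 0, 0, -3, -1; Σd² = 26
ρ = 1 − 6Σd² / [n(n²−1)] = 1 − 6×26 / (6×35) = 1 − 156/210 ≈ 0.257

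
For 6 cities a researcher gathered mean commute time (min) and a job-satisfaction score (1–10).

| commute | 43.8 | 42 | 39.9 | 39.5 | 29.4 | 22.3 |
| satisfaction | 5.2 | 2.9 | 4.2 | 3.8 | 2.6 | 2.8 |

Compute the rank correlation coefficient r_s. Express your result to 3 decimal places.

0.771

Rank commute: 6, 5, 4, 3, 2, 1
Rank satisfaction: 6, 3, 5, 4, 1, 2
d = rank(commute) − rank(satisfaction): 0, 2, -1, -1, 1, -1; Σd² = 8
ρ = 1 − 6Σd² / [n(n²−1)] = 1 − 6×8 / (6×35) = 1 − 48/210 ≈ 0.771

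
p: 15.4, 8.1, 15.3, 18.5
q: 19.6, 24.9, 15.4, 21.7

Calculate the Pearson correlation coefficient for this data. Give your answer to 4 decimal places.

-0.5378

n = 4, Σp = 57.3, Σq = 81.6, Σp² = 879.11, Σq² = 1712.22, Σpq = 1140.6
nΣpq − ΣpΣq = 4562.4 − 4675.68 = -113.28
nΣp² − (Σp)² = 3516.44 − 3283.29 = 233.15; nΣq² − (Σq)² = 6848.88 − 6658.56 = 190.32
r = -113.28 / √(233.15 × 190.32) = -113.28 / 210.6493 ≈ -0.5378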